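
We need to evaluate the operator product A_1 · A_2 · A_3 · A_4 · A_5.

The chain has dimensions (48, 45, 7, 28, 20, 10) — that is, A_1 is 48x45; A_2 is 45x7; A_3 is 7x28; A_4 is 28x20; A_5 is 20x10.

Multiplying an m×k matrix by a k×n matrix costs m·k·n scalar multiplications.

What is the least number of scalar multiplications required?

Adjacent pairs: A_1A_2 = 48·45·7 = 15120; A_2A_3 = 45·7·28 = 8820; A_3A_4 = 7·28·20 = 3920; A_4A_5 = 28·20·10 = 5600.
Length 3: A_1..A_3: k=1: 0+8820+48·45·28=69300; k=2: 15120+0+48·7·28=24528 → min 24528 | A_2..A_4: k=2: 0+3920+45·7·20=10220; k=3: 8820+0+45·28·20=34020 → min 10220 | A_3..A_5: k=3: 0+5600+7·28·10=7560; k=4: 3920+0+7·20·10=5320 → min 5320.
Length 4: A_1..A_4: k=1: 0+10220+48·45·20=53420; k=2: 15120+3920+48·7·20=25760; k=3: 24528+0+48·28·20=51408 → min 25760 | A_2..A_5: k=2: 0+5320+45·7·10=8470; k=3: 8820+5600+45·28·10=27020; k=4: 10220+0+45·20·10=19220 → min 8470.
Length 5: A_1..A_5: k=1: 0+8470+48·45·10=30070; k=2: 15120+5320+48·7·10=23800; k=3: 24528+5600+48·28·10=43568; k=4: 25760+0+48·20·10=35360 → min 23800.
Optimal order: ((A_1 · A_2) · ((A_3 · A_4) · A_5)) with cost 23800.

23800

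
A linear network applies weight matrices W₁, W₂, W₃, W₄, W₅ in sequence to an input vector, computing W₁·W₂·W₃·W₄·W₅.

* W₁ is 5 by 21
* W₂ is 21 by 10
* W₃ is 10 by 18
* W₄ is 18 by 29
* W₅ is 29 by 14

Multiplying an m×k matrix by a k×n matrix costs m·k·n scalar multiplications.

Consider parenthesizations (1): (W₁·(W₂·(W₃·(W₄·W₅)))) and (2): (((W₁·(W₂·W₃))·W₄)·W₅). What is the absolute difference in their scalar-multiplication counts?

3928

Order (1) = (W₁·(W₂·(W₃·(W₄·W₅)))): (W₄·W₅): 18×29 by 29×14 → 18×14, cost 18·29·14 = 7308; (W₃·(W₄·W₅)): 10×18 by 18×14 → 10×14, cost 10·18·14 = 2520; cumulative 9828; (W₂·(W₃·(W₄·W₅))): 21×10 by 10×14 → 21×14, cost 21·10·14 = 2940; cumulative 12768; (W₁·(W₂·(W₃·(W₄·W₅)))): 5×21 by 21×14 → 5×14, cost 5·21·14 = 1470; cumulative 14238. Total 14238.
Order (2) = (((W₁·(W₂·W₃))·W₄)·W₅): (W₂·W₃): 21×10 by 10×18 → 21×18, cost 21·10·18 = 3780; (W₁·(W₂·W₃)): 5×21 by 21×18 → 5×18, cost 5·21·18 = 1890; cumulative 5670; ((W₁·(W₂·W₃))·W₄): 5×18 by 18×29 → 5×29, cost 5·18·29 = 2610; cumulative 8280; (((W₁·(W₂·W₃))·W₄)·W₅): 5×29 by 29×14 → 5×14, cost 5·29·14 = 2030; cumulative 10310. Total 10310.
Difference: |14238 − 10310| = 3928.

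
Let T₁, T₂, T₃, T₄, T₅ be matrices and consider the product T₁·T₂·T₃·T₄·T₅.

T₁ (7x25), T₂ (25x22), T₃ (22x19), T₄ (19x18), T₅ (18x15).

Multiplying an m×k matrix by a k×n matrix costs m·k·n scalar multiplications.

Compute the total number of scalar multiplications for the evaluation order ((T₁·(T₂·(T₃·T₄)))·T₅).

(T₃·T₄): 22×19 by 19×18 → 22×18, cost 22·19·18 = 7524
(T₂·(T₃·T₄)): 25×22 by 22×18 → 25×18, cost 25·22·18 = 9900; cumulative 17424
(T₁·(T₂·(T₃·T₄))): 7×25 by 25×18 → 7×18, cost 7·25·18 = 3150; cumulative 20574
((T₁·(T₂·(T₃·T₄)))·T₅): 7×18 by 18×15 → 7×15, cost 7·18·15 = 1890; cumulative 22464
Total: 22464 scalar multiplications.

22464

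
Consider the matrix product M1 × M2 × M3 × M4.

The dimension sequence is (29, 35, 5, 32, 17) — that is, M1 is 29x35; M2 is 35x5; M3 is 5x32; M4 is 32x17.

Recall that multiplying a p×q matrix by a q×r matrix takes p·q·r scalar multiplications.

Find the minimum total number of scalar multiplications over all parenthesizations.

Adjacent pairs: M1M2 = 29·35·5 = 5075; M2M3 = 35·5·32 = 5600; M3M4 = 5·32·17 = 2720.
Length 3: M1..M3: k=1: 0+5600+29·35·32=38080; k=2: 5075+0+29·5·32=9715 → min 9715 | M2..M4: k=2: 0+2720+35·5·17=5695; k=3: 5600+0+35·32·17=24640 → min 5695.
Length 4: M1..M4: k=1: 0+5695+29·35·17=22950; k=2: 5075+2720+29·5·17=10260; k=3: 9715+0+29·32·17=25491 → min 10260.
Optimal order: ((M1 × M2) × (M3 × M4)) with cost 10260.

10260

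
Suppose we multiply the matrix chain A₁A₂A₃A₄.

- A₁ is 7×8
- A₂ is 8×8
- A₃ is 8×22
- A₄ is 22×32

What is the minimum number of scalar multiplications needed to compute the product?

Adjacent pairs: A₁A₂ = 7·8·8 = 448; A₂A₃ = 8·8·22 = 1408; A₃A₄ = 8·22·32 = 5632.
Length 3: A₁..A₃: k=1: 0+1408+7·8·22=2640; k=2: 448+0+7·8·22=1680 → min 1680 | A₂..A₄: k=2: 0+5632+8·8·32=7680; k=3: 1408+0+8·22·32=7040 → min 7040.
Length 4: A₁..A₄: k=1: 0+7040+7·8·32=8832; k=2: 448+5632+7·8·32=7872; k=3: 1680+0+7·22·32=6608 → min 6608.
Optimal order: (((A₁A₂)A₃)A₄) with cost 6608.

6608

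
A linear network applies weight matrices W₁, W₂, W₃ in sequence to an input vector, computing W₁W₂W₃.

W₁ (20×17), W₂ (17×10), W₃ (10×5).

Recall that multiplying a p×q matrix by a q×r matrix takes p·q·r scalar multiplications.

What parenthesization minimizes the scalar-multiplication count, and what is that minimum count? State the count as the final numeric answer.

(W₁(W₂W₃)): cost 2550.
((W₁W₂)W₃): cost 4400.
Optimal: (W₁(W₂W₃)) with cost 2550.

2550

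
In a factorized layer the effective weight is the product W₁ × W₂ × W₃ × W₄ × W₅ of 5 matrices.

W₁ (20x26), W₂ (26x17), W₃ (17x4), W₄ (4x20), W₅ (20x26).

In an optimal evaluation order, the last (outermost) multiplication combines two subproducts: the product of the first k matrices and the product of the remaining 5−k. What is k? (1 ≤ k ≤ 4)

Adjacent pairs: W₁W₂ = 20·26·17 = 8840; W₂W₃ = 26·17·4 = 1768; W₃W₄ = 17·4·20 = 1360; W₄W₅ = 4·20·26 = 2080.
Length 3: W₁..W₃: k=1: 0+1768+20·26·4=3848; k=2: 8840+0+20·17·4=10200 → min 3848 | W₂..W₄: k=2: 0+1360+26·17·20=10200; k=3: 1768+0+26·4·20=3848 → min 3848 | W₃..W₅: k=3: 0+2080+17·4·26=3848; k=4: 1360+0+17·20·26=10200 → min 3848.
Length 4: W₁..W₄: k=1: 0+3848+20·26·20=14248; k=2: 8840+1360+20·17·20=17000; k=3: 3848+0+20·4·20=5448 → min 5448 | W₂..W₅: k=2: 0+3848+26·17·26=15340; k=3: 1768+2080+26·4·26=6552; k=4: 3848+0+26·20·26=17368 → min 6552.
Top-level splits: k=1: (W₁..W₁)·(W₂..W₅) → 0+6552+20·26·26 = 20072; k=2: (W₁..W₂)·(W₃..W₅) → 8840+3848+20·17·26 = 21528; k=3: (W₁..W₃)·(W₄..W₅) → 3848+2080+20·4·26 = 8008; k=4: (W₁..W₄)·(W₅..W₅) → 5448+0+20·20·26 = 15848.
Best split is after W₃, i.e. k = 3.

3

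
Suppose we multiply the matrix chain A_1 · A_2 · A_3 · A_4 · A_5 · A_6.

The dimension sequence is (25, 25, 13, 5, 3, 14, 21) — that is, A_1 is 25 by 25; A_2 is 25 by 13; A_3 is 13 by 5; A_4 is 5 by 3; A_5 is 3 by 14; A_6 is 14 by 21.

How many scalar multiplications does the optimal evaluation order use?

5502

Adjacent pairs: A_1A_2 = 25·25·13 = 8125; A_2A_3 = 25·13·5 = 1625; A_3A_4 = 13·5·3 = 195; A_4A_5 = 5·3·14 = 210; A_5A_6 = 3·14·21 = 882.
Length 3: A_1..A_3: k=1: 0+1625+25·25·5=4750; k=2: 8125+0+25·13·5=9750 → min 4750 | A_2..A_4: k=2: 0+195+25·13·3=1170; k=3: 1625+0+25·5·3=2000 → min 1170 | A_3..A_5: k=3: 0+210+13·5·14=1120; k=4: 195+0+13·3·14=741 → min 741 | A_4..A_6: k=4: 0+882+5·3·21=1197; k=5: 210+0+5·14·21=1680 → min 1197.
Length 4: A_1..A_4: k=1: 0+1170+25·25·3=3045; k=2: 8125+195+25·13·3=9295; k=3: 4750+0+25·5·3=5125 → min 3045 | A_2..A_5: k=2: 0+741+25·13·14=5291; k=3: 1625+210+25·5·14=3585; k=4: 1170+0+25·3·14=2220 → min 2220 | A_3..A_6: k=3: 0+1197+13·5·21=2562; k=4: 195+882+13·3·21=1896; k=5: 741+0+13·14·21=4563 → min 1896.
Length 5: A_1..A_5: k=1: 0+2220+25·25·14=10970; k=2: 8125+741+25·13·14=13416; k=3: 4750+210+25·5·14=6710; k=4: 3045+0+25·3·14=4095 → min 4095 | A_2..A_6: k=2: 0+1896+25·13·21=8721; k=3: 1625+1197+25·5·21=5447; k=4: 1170+882+25·3·21=3627; k=5: 2220+0+25·14·21=9570 → min 3627.
Length 6: A_1..A_6: k=1: 0+3627+25·25·21=16752; k=2: 8125+1896+25·13·21=16846; k=3: 4750+1197+25·5·21=8572; k=4: 3045+882+25·3·21=5502; k=5: 4095+0+25·14·21=11445 → min 5502.
Optimal order: ((A_1 · (A_2 · (A_3 · A_4))) · (A_5 · A_6)) with cost 5502.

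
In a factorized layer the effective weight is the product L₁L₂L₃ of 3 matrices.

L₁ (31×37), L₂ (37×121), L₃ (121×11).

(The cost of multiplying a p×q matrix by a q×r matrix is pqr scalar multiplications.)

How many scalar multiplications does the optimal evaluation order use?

61864

Order (L₁(L₂L₃)): (L₂L₃): 37×121 by 121×11 → 37×11, cost 37·121·11 = 49247; (L₁(L₂L₃)): 31×37 by 37×11 → 31×11, cost 31·37·11 = 12617; cumulative 61864. Total 61864.
Order ((L₁L₂)L₃): (L₁L₂): 31×37 by 37×121 → 31×121, cost 31·37·121 = 138787; ((L₁L₂)L₃): 31×121 by 121×11 → 31×11, cost 31·121·11 = 41261; cumulative 180048. Total 180048.
Minimum: 61864.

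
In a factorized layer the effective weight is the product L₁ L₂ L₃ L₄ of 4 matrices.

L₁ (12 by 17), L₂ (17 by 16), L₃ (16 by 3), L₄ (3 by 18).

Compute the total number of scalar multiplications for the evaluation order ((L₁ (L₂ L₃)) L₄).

2076

(L₂ L₃): 17×16 by 16×3 → 17×3, cost 17·16·3 = 816
(L₁ (L₂ L₃)): 12×17 by 17×3 → 12×3, cost 12·17·3 = 612; cumulative 1428
((L₁ (L₂ L₃)) L₄): 12×3 by 3×18 → 12×18, cost 12·3·18 = 648; cumulative 2076
Total: 2076 scalar multiplications.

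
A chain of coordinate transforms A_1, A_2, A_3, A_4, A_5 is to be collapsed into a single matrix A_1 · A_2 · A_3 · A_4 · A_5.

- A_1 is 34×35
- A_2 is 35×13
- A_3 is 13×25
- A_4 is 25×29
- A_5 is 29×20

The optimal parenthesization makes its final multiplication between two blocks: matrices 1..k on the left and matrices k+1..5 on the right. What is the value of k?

Adjacent pairs: A_1A_2 = 34·35·13 = 15470; A_2A_3 = 35·13·25 = 11375; A_3A_4 = 13·25·29 = 9425; A_4A_5 = 25·29·20 = 14500.
Length 3: A_1..A_3: k=1: 0+11375+34·35·25=41125; k=2: 15470+0+34·13·25=26520 → min 26520 | A_2..A_4: k=2: 0+9425+35·13·29=22620; k=3: 11375+0+35·25·29=36750 → min 22620 | A_3..A_5: k=3: 0+14500+13·25·20=21000; k=4: 9425+0+13·29·20=16965 → min 16965.
Length 4: A_1..A_4: k=1: 0+22620+34·35·29=57130; k=2: 15470+9425+34·13·29=37713; k=3: 26520+0+34·25·29=51170 → min 37713 | A_2..A_5: k=2: 0+16965+35·13·20=26065; k=3: 11375+14500+35·25·20=43375; k=4: 22620+0+35·29·20=42920 → min 26065.
Top-level splits: k=1: (A_1..A_1)·(A_2..A_5) → 0+26065+34·35·20 = 49865; k=2: (A_1..A_2)·(A_3..A_5) → 15470+16965+34·13·20 = 41275; k=3: (A_1..A_3)·(A_4..A_5) → 26520+14500+34·25·20 = 58020; k=4: (A_1..A_4)·(A_5..A_5) → 37713+0+34·29·20 = 57433.
Best split is after A_2, i.e. k = 2.

2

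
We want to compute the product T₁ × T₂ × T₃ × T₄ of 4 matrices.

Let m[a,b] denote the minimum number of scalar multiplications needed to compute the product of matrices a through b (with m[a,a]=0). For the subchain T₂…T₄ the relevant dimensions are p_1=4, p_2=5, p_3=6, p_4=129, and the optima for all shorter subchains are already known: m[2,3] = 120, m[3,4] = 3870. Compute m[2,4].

m[2,4] = min over k∈[2,3] of m[2,k]+m[k+1,4]+p_{1}·p_k·p_{4}.
k=2: 0 + 3870 + 4·5·129 = 6450; k=3: 120 + 0 + 4·6·129 = 3216.
Minimum: 3216 at k=3.

3216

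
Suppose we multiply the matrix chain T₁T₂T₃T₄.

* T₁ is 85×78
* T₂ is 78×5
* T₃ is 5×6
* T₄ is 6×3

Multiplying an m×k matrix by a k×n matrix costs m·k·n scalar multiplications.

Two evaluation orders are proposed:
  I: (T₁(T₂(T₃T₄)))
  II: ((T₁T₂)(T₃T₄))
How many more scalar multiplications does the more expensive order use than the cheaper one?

Order I = (T₁(T₂(T₃T₄))): (T₃T₄): 5×6 by 6×3 → 5×3, cost 5·6·3 = 90; (T₂(T₃T₄)): 78×5 by 5×3 → 78×3, cost 78·5·3 = 1170; cumulative 1260; (T₁(T₂(T₃T₄))): 85×78 by 78×3 → 85×3, cost 85·78·3 = 19890; cumulative 21150. Total 21150.
Order II = ((T₁T₂)(T₃T₄)): (T₁T₂): 85×78 by 78×5 → 85×5, cost 85·78·5 = 33150; (T₃T₄): 5×6 by 6×3 → 5×3, cost 5·6·3 = 90; ((T₁T₂)(T₃T₄)): 85×5 by 5×3 → 85×3, cost 85·5·3 = 1275; cumulative 34515. Total 34515.
Difference: |21150 − 34515| = 13365.

13365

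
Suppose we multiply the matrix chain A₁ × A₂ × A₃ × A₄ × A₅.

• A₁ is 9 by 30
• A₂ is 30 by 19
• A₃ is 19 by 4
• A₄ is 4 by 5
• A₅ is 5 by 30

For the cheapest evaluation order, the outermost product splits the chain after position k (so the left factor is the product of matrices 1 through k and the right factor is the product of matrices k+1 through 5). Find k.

Adjacent pairs: A₁A₂ = 9·30·19 = 5130; A₂A₃ = 30·19·4 = 2280; A₃A₄ = 19·4·5 = 380; A₄A₅ = 4·5·30 = 600.
Length 3: A₁..A₃: k=1: 0+2280+9·30·4=3360; k=2: 5130+0+9·19·4=5814 → min 3360 | A₂..A₄: k=2: 0+380+30·19·5=3230; k=3: 2280+0+30·4·5=2880 → min 2880 | A₃..A₅: k=3: 0+600+19·4·30=2880; k=4: 380+0+19·5·30=3230 → min 2880.
Length 4: A₁..A₄: k=1: 0+2880+9·30·5=4230; k=2: 5130+380+9·19·5=6365; k=3: 3360+0+9·4·5=3540 → min 3540 | A₂..A₅: k=2: 0+2880+30·19·30=19980; k=3: 2280+600+30·4·30=6480; k=4: 2880+0+30·5·30=7380 → min 6480.
Top-level splits: k=1: (A₁..A₁)·(A₂..A₅) → 0+6480+9·30·30 = 14580; k=2: (A₁..A₂)·(A₃..A₅) → 5130+2880+9·19·30 = 13140; k=3: (A₁..A₃)·(A₄..A₅) → 3360+600+9·4·30 = 5040; k=4: (A₁..A₄)·(A₅..A₅) → 3540+0+9·5·30 = 4890.
Best split is after A₄, i.e. k = 4.

4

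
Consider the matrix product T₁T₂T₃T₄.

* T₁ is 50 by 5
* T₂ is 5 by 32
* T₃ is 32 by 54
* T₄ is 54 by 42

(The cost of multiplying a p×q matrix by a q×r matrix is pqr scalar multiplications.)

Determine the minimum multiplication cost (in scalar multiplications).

30480

Adjacent pairs: T₁T₂ = 50·5·32 = 8000; T₂T₃ = 5·32·54 = 8640; T₃T₄ = 32·54·42 = 72576.
Length 3: T₁..T₃: k=1: 0+8640+50·5·54=22140; k=2: 8000+0+50·32·54=94400 → min 22140 | T₂..T₄: k=2: 0+72576+5·32·42=79296; k=3: 8640+0+5·54·42=19980 → min 19980.
Length 4: T₁..T₄: k=1: 0+19980+50·5·42=30480; k=2: 8000+72576+50·32·42=147776; k=3: 22140+0+50·54·42=135540 → min 30480.
Optimal order: (T₁((T₂T₃)T₄)) with cost 30480.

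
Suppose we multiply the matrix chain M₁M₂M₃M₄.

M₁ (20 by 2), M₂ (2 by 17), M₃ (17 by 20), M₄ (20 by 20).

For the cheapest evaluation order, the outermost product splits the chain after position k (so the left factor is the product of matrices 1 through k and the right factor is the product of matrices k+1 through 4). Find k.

1

Adjacent pairs: M₁M₂ = 20·2·17 = 680; M₂M₃ = 2·17·20 = 680; M₃M₄ = 17·20·20 = 6800.
Length 3: M₁..M₃: k=1: 0+680+20·2·20=1480; k=2: 680+0+20·17·20=7480 → min 1480 | M₂..M₄: k=2: 0+6800+2·17·20=7480; k=3: 680+0+2·20·20=1480 → min 1480.
Top-level splits: k=1: (M₁..M₁)·(M₂..M₄) → 0+1480+20·2·20 = 2280; k=2: (M₁..M₂)·(M₃..M₄) → 680+6800+20·17·20 = 14280; k=3: (M₁..M₃)·(M₄..M₄) → 1480+0+20·20·20 = 9480.
Best split is after M₁, i.e. k = 1.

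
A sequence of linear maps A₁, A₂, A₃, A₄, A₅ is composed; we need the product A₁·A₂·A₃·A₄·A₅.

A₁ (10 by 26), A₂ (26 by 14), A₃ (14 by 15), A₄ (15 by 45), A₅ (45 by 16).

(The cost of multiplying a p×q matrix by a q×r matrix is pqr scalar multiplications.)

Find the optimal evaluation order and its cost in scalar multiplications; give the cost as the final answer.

Adjacent pairs: A₁A₂ = 10·26·14 = 3640; A₂A₃ = 26·14·15 = 5460; A₃A₄ = 14·15·45 = 9450; A₄A₅ = 15·45·16 = 10800.
Length 3: A₁..A₃: k=1: 0+5460+10·26·15=9360; k=2: 3640+0+10·14·15=5740 → min 5740 | A₂..A₄: k=2: 0+9450+26·14·45=25830; k=3: 5460+0+26·15·45=23010 → min 23010 | A₃..A₅: k=3: 0+10800+14·15·16=14160; k=4: 9450+0+14·45·16=19530 → min 14160.
Length 4: A₁..A₄: k=1: 0+23010+10·26·45=34710; k=2: 3640+9450+10·14·45=19390; k=3: 5740+0+10·15·45=12490 → min 12490 | A₂..A₅: k=2: 0+14160+26·14·16=19984; k=3: 5460+10800+26·15·16=22500; k=4: 23010+0+26·45·16=41730 → min 19984.
Length 5: A₁..A₅: k=1: 0+19984+10·26·16=24144; k=2: 3640+14160+10·14·16=20040; k=3: 5740+10800+10·15·16=18940; k=4: 12490+0+10·45·16=19690 → min 18940.
Optimal parenthesization: (((A₁·A₂)·A₃)·(A₄·A₅)) with cost 18940.

18940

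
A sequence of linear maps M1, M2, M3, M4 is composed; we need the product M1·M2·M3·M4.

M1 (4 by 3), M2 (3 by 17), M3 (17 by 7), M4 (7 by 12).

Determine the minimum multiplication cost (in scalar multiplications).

753

Adjacent pairs: M1M2 = 4·3·17 = 204; M2M3 = 3·17·7 = 357; M3M4 = 17·7·12 = 1428.
Length 3: M1..M3: k=1: 0+357+4·3·7=441; k=2: 204+0+4·17·7=680 → min 441 | M2..M4: k=2: 0+1428+3·17·12=2040; k=3: 357+0+3·7·12=609 → min 609.
Length 4: M1..M4: k=1: 0+609+4·3·12=753; k=2: 204+1428+4·17·12=2448; k=3: 441+0+4·7·12=777 → min 753.
Optimal order: (M1·((M2·M3)·M4)) with cost 753.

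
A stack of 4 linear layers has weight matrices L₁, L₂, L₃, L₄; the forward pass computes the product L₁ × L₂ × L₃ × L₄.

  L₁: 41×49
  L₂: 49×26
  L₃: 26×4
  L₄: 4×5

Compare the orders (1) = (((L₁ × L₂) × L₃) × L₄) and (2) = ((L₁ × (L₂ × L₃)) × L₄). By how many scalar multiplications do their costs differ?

43366

Order (1) = (((L₁ × L₂) × L₃) × L₄): (L₁ × L₂): 41×49 by 49×26 → 41×26, cost 41·49·26 = 52234; ((L₁ × L₂) × L₃): 41×26 by 26×4 → 41×4, cost 41·26·4 = 4264; cumulative 56498; (((L₁ × L₂) × L₃) × L₄): 41×4 by 4×5 → 41×5, cost 41·4·5 = 820; cumulative 57318. Total 57318.
Order (2) = ((L₁ × (L₂ × L₃)) × L₄): (L₂ × L₃): 49×26 by 26×4 → 49×4, cost 49·26·4 = 5096; (L₁ × (L₂ × L₃)): 41×49 by 49×4 → 41×4, cost 41·49·4 = 8036; cumulative 13132; ((L₁ × (L₂ × L₃)) × L₄): 41×4 by 4×5 → 41×5, cost 41·4·5 = 820; cumulative 13952. Total 13952.
Difference: |57318 − 13952| = 43366.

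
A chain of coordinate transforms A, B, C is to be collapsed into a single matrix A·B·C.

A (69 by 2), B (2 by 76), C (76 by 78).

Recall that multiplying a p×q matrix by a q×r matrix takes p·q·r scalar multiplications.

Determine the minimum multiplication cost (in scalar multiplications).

Order (A·(B·C)): (B·C): 2×76 by 76×78 → 2×78, cost 2·76·78 = 11856; (A·(B·C)): 69×2 by 2×78 → 69×78, cost 69·2·78 = 10764; cumulative 22620. Total 22620.
Order ((A·B)·C): (A·B): 69×2 by 2×76 → 69×76, cost 69·2·76 = 10488; ((A·B)·C): 69×76 by 76×78 → 69×78, cost 69·76·78 = 409032; cumulative 419520. Total 419520.
Minimum: 22620.

22620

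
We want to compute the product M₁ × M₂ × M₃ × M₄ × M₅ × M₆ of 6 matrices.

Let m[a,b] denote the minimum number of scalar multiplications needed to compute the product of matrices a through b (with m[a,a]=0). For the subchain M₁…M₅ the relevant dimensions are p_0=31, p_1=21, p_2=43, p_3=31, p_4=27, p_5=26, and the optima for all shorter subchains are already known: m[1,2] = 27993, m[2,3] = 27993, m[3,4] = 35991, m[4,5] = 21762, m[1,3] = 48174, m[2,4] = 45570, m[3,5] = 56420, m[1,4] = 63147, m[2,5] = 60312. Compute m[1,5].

77238

m[1,5] = min over k∈[1,4] of m[1,k]+m[k+1,5]+p_{0}·p_k·p_{5}.
k=1: 0 + 60312 + 31·21·26 = 77238; k=2: 27993 + 56420 + 31·43·26 = 119071; k=3: 48174 + 21762 + 31·31·26 = 94922; k=4: 63147 + 0 + 31·27·26 = 84909.
Minimum: 77238 at k=1.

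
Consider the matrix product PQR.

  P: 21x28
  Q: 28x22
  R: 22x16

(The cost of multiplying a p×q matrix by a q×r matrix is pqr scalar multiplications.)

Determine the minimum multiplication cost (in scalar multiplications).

Order (P(QR)): (QR): 28×22 by 22×16 → 28×16, cost 28·22·16 = 9856; (P(QR)): 21×28 by 28×16 → 21×16, cost 21·28·16 = 9408; cumulative 19264. Total 19264.
Order ((PQ)R): (PQ): 21×28 by 28×22 → 21×22, cost 21·28·22 = 12936; ((PQ)R): 21×22 by 22×16 → 21×16, cost 21·22·16 = 7392; cumulative 20328. Total 20328.
Minimum: 19264.

19264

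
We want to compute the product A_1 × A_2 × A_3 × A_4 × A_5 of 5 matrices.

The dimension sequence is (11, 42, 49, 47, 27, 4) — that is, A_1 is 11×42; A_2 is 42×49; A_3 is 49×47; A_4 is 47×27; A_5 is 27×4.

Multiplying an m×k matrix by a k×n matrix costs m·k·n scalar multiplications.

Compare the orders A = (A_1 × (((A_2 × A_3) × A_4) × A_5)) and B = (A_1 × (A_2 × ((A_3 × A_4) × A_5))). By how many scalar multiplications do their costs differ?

78855

Order A = (A_1 × (((A_2 × A_3) × A_4) × A_5)): (A_2 × A_3): 42×49 by 49×47 → 42×47, cost 42·49·47 = 96726; ((A_2 × A_3) × A_4): 42×47 by 47×27 → 42×27, cost 42·47·27 = 53298; cumulative 150024; (((A_2 × A_3) × A_4) × A_5): 42×27 by 27×4 → 42×4, cost 42·27·4 = 4536; cumulative 154560; (A_1 × (((A_2 × A_3) × A_4) × A_5)): 11×42 by 42×4 → 11×4, cost 11·42·4 = 1848; cumulative 156408. Total 156408.
Order B = (A_1 × (A_2 × ((A_3 × A_4) × A_5))): (A_3 × A_4): 49×47 by 47×27 → 49×27, cost 49·47·27 = 62181; ((A_3 × A_4) × A_5): 49×27 by 27×4 → 49×4, cost 49·27·4 = 5292; cumulative 67473; (A_2 × ((A_3 × A_4) × A_5)): 42×49 by 49×4 → 42×4, cost 42·49·4 = 8232; cumulative 75705; (A_1 × (A_2 × ((A_3 × A_4) × A_5))): 11×42 by 42×4 → 11×4, cost 11·42·4 = 1848; cumulative 77553. Total 77553.
Difference: |156408 − 77553| = 78855.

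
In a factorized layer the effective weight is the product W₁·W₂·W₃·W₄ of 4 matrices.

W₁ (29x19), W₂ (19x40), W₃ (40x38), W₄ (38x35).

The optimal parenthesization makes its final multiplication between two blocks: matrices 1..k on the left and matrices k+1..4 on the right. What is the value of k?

Adjacent pairs: W₁W₂ = 29·19·40 = 22040; W₂W₃ = 19·40·38 = 28880; W₃W₄ = 40·38·35 = 53200.
Length 3: W₁..W₃: k=1: 0+28880+29·19·38=49818; k=2: 22040+0+29·40·38=66120 → min 49818 | W₂..W₄: k=2: 0+53200+19·40·35=79800; k=3: 28880+0+19·38·35=54150 → min 54150.
Top-level splits: k=1: (W₁..W₁)·(W₂..W₄) → 0+54150+29·19·35 = 73435; k=2: (W₁..W₂)·(W₃..W₄) → 22040+53200+29·40·35 = 115840; k=3: (W₁..W₃)·(W₄..W₄) → 49818+0+29·38·35 = 88388.
Best split is after W₁, i.e. k = 1.

1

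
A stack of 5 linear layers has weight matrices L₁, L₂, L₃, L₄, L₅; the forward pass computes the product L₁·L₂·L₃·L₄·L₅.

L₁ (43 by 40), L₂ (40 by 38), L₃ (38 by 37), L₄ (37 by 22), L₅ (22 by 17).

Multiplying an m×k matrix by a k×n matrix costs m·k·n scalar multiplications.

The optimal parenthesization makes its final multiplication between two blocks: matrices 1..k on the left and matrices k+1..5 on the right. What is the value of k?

1

Adjacent pairs: L₁L₂ = 43·40·38 = 65360; L₂L₃ = 40·38·37 = 56240; L₃L₄ = 38·37·22 = 30932; L₄L₅ = 37·22·17 = 13838.
Length 3: L₁..L₃: k=1: 0+56240+43·40·37=119880; k=2: 65360+0+43·38·37=125818 → min 119880 | L₂..L₄: k=2: 0+30932+40·38·22=64372; k=3: 56240+0+40·37·22=88800 → min 64372 | L₃..L₅: k=3: 0+13838+38·37·17=37740; k=4: 30932+0+38·22·17=45144 → min 37740.
Length 4: L₁..L₄: k=1: 0+64372+43·40·22=102212; k=2: 65360+30932+43·38·22=132240; k=3: 119880+0+43·37·22=154882 → min 102212 | L₂..L₅: k=2: 0+37740+40·38·17=63580; k=3: 56240+13838+40·37·17=95238; k=4: 64372+0+40·22·17=79332 → min 63580.
Top-level splits: k=1: (L₁..L₁)·(L₂..L₅) → 0+63580+43·40·17 = 92820; k=2: (L₁..L₂)·(L₃..L₅) → 65360+37740+43·38·17 = 130878; k=3: (L₁..L₃)·(L₄..L₅) → 119880+13838+43·37·17 = 160765; k=4: (L₁..L₄)·(L₅..L₅) → 102212+0+43·22·17 = 118294.
Best split is after L₁, i.e. k = 1.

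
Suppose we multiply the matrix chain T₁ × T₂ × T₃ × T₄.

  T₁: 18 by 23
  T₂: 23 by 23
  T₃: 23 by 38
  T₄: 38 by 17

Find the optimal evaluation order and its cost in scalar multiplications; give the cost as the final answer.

Adjacent pairs: T₁T₂ = 18·23·23 = 9522; T₂T₃ = 23·23·38 = 20102; T₃T₄ = 23·38·17 = 14858.
Length 3: T₁..T₃: k=1: 0+20102+18·23·38=35834; k=2: 9522+0+18·23·38=25254 → min 25254 | T₂..T₄: k=2: 0+14858+23·23·17=23851; k=3: 20102+0+23·38·17=34960 → min 23851.
Length 4: T₁..T₄: k=1: 0+23851+18·23·17=30889; k=2: 9522+14858+18·23·17=31418; k=3: 25254+0+18·38·17=36882 → min 30889.
Optimal parenthesization: (T₁ × (T₂ × (T₃ × T₄))) with cost 30889.

30889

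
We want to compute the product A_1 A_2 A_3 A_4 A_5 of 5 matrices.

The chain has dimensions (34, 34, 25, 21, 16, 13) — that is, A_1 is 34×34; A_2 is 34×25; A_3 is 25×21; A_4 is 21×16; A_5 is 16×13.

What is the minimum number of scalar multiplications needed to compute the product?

37271

Adjacent pairs: A_1A_2 = 34·34·25 = 28900; A_2A_3 = 34·25·21 = 17850; A_3A_4 = 25·21·16 = 8400; A_4A_5 = 21·16·13 = 4368.
Length 3: A_1..A_3: k=1: 0+17850+34·34·21=42126; k=2: 28900+0+34·25·21=46750 → min 42126 | A_2..A_4: k=2: 0+8400+34·25·16=22000; k=3: 17850+0+34·21·16=29274 → min 22000 | A_3..A_5: k=3: 0+4368+25·21·13=11193; k=4: 8400+0+25·16·13=13600 → min 11193.
Length 4: A_1..A_4: k=1: 0+22000+34·34·16=40496; k=2: 28900+8400+34·25·16=50900; k=3: 42126+0+34·21·16=53550 → min 40496 | A_2..A_5: k=2: 0+11193+34·25·13=22243; k=3: 17850+4368+34·21·13=31500; k=4: 22000+0+34·16·13=29072 → min 22243.
Length 5: A_1..A_5: k=1: 0+22243+34·34·13=37271; k=2: 28900+11193+34·25·13=51143; k=3: 42126+4368+34·21·13=55776; k=4: 40496+0+34·16·13=47568 → min 37271.
Optimal order: (A_1 (A_2 (A_3 (A_4 A_5)))) with cost 37271.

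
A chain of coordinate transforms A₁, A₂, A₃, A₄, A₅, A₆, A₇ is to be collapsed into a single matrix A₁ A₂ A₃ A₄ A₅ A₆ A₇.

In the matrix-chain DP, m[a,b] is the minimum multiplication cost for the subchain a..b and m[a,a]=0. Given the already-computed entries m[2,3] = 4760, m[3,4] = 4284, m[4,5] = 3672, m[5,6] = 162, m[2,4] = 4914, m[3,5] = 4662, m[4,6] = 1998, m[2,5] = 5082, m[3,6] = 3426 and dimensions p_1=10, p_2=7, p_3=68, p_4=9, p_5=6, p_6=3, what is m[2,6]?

m[2,6] = min over k∈[2,5] of m[2,k]+m[k+1,6]+p_{1}·p_k·p_{6}.
k=2: 0 + 3426 + 10·7·3 = 3636; k=3: 4760 + 1998 + 10·68·3 = 8798; k=4: 4914 + 162 + 10·9·3 = 5346; k=5: 5082 + 0 + 10·6·3 = 5262.
Minimum: 3636 at k=2.

3636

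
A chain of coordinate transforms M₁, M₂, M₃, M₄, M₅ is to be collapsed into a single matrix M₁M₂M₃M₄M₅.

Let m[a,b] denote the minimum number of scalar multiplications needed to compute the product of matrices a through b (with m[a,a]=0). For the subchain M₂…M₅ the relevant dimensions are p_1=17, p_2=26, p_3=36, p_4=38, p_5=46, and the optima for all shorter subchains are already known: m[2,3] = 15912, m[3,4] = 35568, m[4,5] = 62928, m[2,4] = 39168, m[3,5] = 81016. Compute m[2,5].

m[2,5] = min over k∈[2,4] of m[2,k]+m[k+1,5]+p_{1}·p_k·p_{5}.
k=2: 0 + 81016 + 17·26·46 = 101348; k=3: 15912 + 62928 + 17·36·46 = 106992; k=4: 39168 + 0 + 17·38·46 = 68884.
Minimum: 68884 at k=4.

68884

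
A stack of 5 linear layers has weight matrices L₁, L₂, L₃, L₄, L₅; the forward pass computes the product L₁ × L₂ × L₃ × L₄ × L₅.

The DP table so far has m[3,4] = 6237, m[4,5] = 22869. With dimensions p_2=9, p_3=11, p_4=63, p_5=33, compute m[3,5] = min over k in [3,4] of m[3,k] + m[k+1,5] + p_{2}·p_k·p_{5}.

m[3,5] = min over k∈[3,4] of m[3,k]+m[k+1,5]+p_{2}·p_k·p_{5}.
k=3: 0 + 22869 + 9·11·33 = 26136; k=4: 6237 + 0 + 9·63·33 = 24948.
Minimum: 24948 at k=4.

24948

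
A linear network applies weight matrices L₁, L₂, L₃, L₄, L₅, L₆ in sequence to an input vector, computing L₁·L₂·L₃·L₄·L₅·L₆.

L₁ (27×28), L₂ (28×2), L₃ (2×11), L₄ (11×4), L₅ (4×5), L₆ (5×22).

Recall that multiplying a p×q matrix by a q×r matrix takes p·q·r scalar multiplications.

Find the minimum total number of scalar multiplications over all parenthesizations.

Adjacent pairs: L₁L₂ = 27·28·2 = 1512; L₂L₃ = 28·2·11 = 616; L₃L₄ = 2·11·4 = 88; L₄L₅ = 11·4·5 = 220; L₅L₆ = 4·5·22 = 440.
Length 3: L₁..L₃: k=1: 0+616+27·28·11=8932; k=2: 1512+0+27·2·11=2106 → min 2106 | L₂..L₄: k=2: 0+88+28·2·4=312; k=3: 616+0+28·11·4=1848 → min 312 | L₃..L₅: k=3: 0+220+2·11·5=330; k=4: 88+0+2·4·5=128 → min 128 | L₄..L₆: k=4: 0+440+11·4·22=1408; k=5: 220+0+11·5·22=1430 → min 1408.
Length 4: L₁..L₄: k=1: 0+312+27·28·4=3336; k=2: 1512+88+27·2·4=1816; k=3: 2106+0+27·11·4=3294 → min 1816 | L₂..L₅: k=2: 0+128+28·2·5=408; k=3: 616+220+28·11·5=2376; k=4: 312+0+28·4·5=872 → min 408 | L₃..L₆: k=3: 0+1408+2·11·22=1892; k=4: 88+440+2·4·22=704; k=5: 128+0+2·5·22=348 → min 348.
Length 5: L₁..L₅: k=1: 0+408+27·28·5=4188; k=2: 1512+128+27·2·5=1910; k=3: 2106+220+27·11·5=3811; k=4: 1816+0+27·4·5=2356 → min 1910 | L₂..L₆: k=2: 0+348+28·2·22=1580; k=3: 616+1408+28·11·22=8800; k=4: 312+440+28·4·22=3216; k=5: 408+0+28·5·22=3488 → min 1580.
Length 6: L₁..L₆: k=1: 0+1580+27·28·22=18212; k=2: 1512+348+27·2·22=3048; k=3: 2106+1408+27·11·22=10048; k=4: 1816+440+27·4·22=4632; k=5: 1910+0+27·5·22=4880 → min 3048.
Optimal order: ((L₁·L₂)·(((L₃·L₄)·L₅)·L₆)) with cost 3048.

3048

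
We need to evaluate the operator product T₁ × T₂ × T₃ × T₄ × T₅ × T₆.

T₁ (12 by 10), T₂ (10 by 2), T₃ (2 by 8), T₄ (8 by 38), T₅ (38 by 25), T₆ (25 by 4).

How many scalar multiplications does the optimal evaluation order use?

Adjacent pairs: T₁T₂ = 12·10·2 = 240; T₂T₃ = 10·2·8 = 160; T₃T₄ = 2·8·38 = 608; T₄T₅ = 8·38·25 = 7600; T₅T₆ = 38·25·4 = 3800.
Length 3: T₁..T₃: k=1: 0+160+12·10·8=1120; k=2: 240+0+12·2·8=432 → min 432 | T₂..T₄: k=2: 0+608+10·2·38=1368; k=3: 160+0+10·8·38=3200 → min 1368 | T₃..T₅: k=3: 0+7600+2·8·25=8000; k=4: 608+0+2·38·25=2508 → min 2508 | T₄..T₆: k=4: 0+3800+8·38·4=5016; k=5: 7600+0+8·25·4=8400 → min 5016.
Length 4: T₁..T₄: k=1: 0+1368+12·10·38=5928; k=2: 240+608+12·2·38=1760; k=3: 432+0+12·8·38=4080 → min 1760 | T₂..T₅: k=2: 0+2508+10·2·25=3008; k=3: 160+7600+10·8·25=9760; k=4: 1368+0+10·38·25=10868 → min 3008 | T₃..T₆: k=3: 0+5016+2·8·4=5080; k=4: 608+3800+2·38·4=4712; k=5: 2508+0+2·25·4=2708 → min 2708.
Length 5: T₁..T₅: k=1: 0+3008+12·10·25=6008; k=2: 240+2508+12·2·25=3348; k=3: 432+7600+12·8·25=10432; k=4: 1760+0+12·38·25=13160 → min 3348 | T₂..T₆: k=2: 0+2708+10·2·4=2788; k=3: 160+5016+10·8·4=5496; k=4: 1368+3800+10·38·4=6688; k=5: 3008+0+10·25·4=4008 → min 2788.
Length 6: T₁..T₆: k=1: 0+2788+12·10·4=3268; k=2: 240+2708+12·2·4=3044; k=3: 432+5016+12·8·4=5832; k=4: 1760+3800+12·38·4=7384; k=5: 3348+0+12·25·4=4548 → min 3044.
Optimal order: ((T₁ × T₂) × (((T₃ × T₄) × T₅) × T₆)) with cost 3044.

3044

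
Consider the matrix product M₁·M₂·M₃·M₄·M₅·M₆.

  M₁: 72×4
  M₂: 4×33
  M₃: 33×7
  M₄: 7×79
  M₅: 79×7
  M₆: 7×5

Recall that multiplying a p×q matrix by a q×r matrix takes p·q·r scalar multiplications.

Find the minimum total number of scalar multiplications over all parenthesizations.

Adjacent pairs: M₁M₂ = 72·4·33 = 9504; M₂M₃ = 4·33·7 = 924; M₃M₄ = 33·7·79 = 18249; M₄M₅ = 7·79·7 = 3871; M₅M₆ = 79·7·5 = 2765.
Length 3: M₁..M₃: k=1: 0+924+72·4·7=2940; k=2: 9504+0+72·33·7=26136 → min 2940 | M₂..M₄: k=2: 0+18249+4·33·79=28677; k=3: 924+0+4·7·79=3136 → min 3136 | M₃..M₅: k=3: 0+3871+33·7·7=5488; k=4: 18249+0+33·79·7=36498 → min 5488 | M₄..M₆: k=4: 0+2765+7·79·5=5530; k=5: 3871+0+7·7·5=4116 → min 4116.
Length 4: M₁..M₄: k=1: 0+3136+72·4·79=25888; k=2: 9504+18249+72·33·79=215457; k=3: 2940+0+72·7·79=42756 → min 25888 | M₂..M₅: k=2: 0+5488+4·33·7=6412; k=3: 924+3871+4·7·7=4991; k=4: 3136+0+4·79·7=5348 → min 4991 | M₃..M₆: k=3: 0+4116+33·7·5=5271; k=4: 18249+2765+33·79·5=34049; k=5: 5488+0+33·7·5=6643 → min 5271.
Length 5: M₁..M₅: k=1: 0+4991+72·4·7=7007; k=2: 9504+5488+72·33·7=31624; k=3: 2940+3871+72·7·7=10339; k=4: 25888+0+72·79·7=65704 → min 7007 | M₂..M₆: k=2: 0+5271+4·33·5=5931; k=3: 924+4116+4·7·5=5180; k=4: 3136+2765+4·79·5=7481; k=5: 4991+0+4·7·5=5131 → min 5131.
Length 6: M₁..M₆: k=1: 0+5131+72·4·5=6571; k=2: 9504+5271+72·33·5=26655; k=3: 2940+4116+72·7·5=9576; k=4: 25888+2765+72·79·5=57093; k=5: 7007+0+72·7·5=9527 → min 6571.
Optimal order: (M₁·(((M₂·M₃)·(M₄·M₅))·M₆)) with cost 6571.

6571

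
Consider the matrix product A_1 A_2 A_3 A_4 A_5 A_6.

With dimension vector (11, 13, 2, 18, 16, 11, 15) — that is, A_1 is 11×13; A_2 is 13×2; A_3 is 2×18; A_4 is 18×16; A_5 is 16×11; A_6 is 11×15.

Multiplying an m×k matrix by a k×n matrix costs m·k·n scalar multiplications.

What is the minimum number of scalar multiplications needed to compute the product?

Adjacent pairs: A_1A_2 = 11·13·2 = 286; A_2A_3 = 13·2·18 = 468; A_3A_4 = 2·18·16 = 576; A_4A_5 = 18·16·11 = 3168; A_5A_6 = 16·11·15 = 2640.
Length 3: A_1..A_3: k=1: 0+468+11·13·18=3042; k=2: 286+0+11·2·18=682 → min 682 | A_2..A_4: k=2: 0+576+13·2·16=992; k=3: 468+0+13·18·16=4212 → min 992 | A_3..A_5: k=3: 0+3168+2·18·11=3564; k=4: 576+0+2·16·11=928 → min 928 | A_4..A_6: k=4: 0+2640+18·16·15=6960; k=5: 3168+0+18·11·15=6138 → min 6138.
Length 4: A_1..A_4: k=1: 0+992+11·13·16=3280; k=2: 286+576+11·2·16=1214; k=3: 682+0+11·18·16=3850 → min 1214 | A_2..A_5: k=2: 0+928+13·2·11=1214; k=3: 468+3168+13·18·11=6210; k=4: 992+0+13·16·11=3280 → min 1214 | A_3..A_6: k=3: 0+6138+2·18·15=6678; k=4: 576+2640+2·16·15=3696; k=5: 928+0+2·11·15=1258 → min 1258.
Length 5: A_1..A_5: k=1: 0+1214+11·13·11=2787; k=2: 286+928+11·2·11=1456; k=3: 682+3168+11·18·11=6028; k=4: 1214+0+11·16·11=3150 → min 1456 | A_2..A_6: k=2: 0+1258+13·2·15=1648; k=3: 468+6138+13·18·15=10116; k=4: 992+2640+13·16·15=6752; k=5: 1214+0+13·11·15=3359 → min 1648.
Length 6: A_1..A_6: k=1: 0+1648+11·13·15=3793; k=2: 286+1258+11·2·15=1874; k=3: 682+6138+11·18·15=9790; k=4: 1214+2640+11·16·15=6494; k=5: 1456+0+11·11·15=3271 → min 1874.
Optimal order: ((A_1 A_2) (((A_3 A_4) A_5) A_6)) with cost 1874.

1874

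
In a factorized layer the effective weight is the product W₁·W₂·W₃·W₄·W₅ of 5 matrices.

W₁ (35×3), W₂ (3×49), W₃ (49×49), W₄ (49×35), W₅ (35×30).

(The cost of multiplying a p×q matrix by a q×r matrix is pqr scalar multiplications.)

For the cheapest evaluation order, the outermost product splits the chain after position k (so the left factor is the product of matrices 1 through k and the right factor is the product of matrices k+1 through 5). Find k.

Adjacent pairs: W₁W₂ = 35·3·49 = 5145; W₂W₃ = 3·49·49 = 7203; W₃W₄ = 49·49·35 = 84035; W₄W₅ = 49·35·30 = 51450.
Length 3: W₁..W₃: k=1: 0+7203+35·3·49=12348; k=2: 5145+0+35·49·49=89180 → min 12348 | W₂..W₄: k=2: 0+84035+3·49·35=89180; k=3: 7203+0+3·49·35=12348 → min 12348 | W₃..W₅: k=3: 0+51450+49·49·30=123480; k=4: 84035+0+49·35·30=135485 → min 123480.
Length 4: W₁..W₄: k=1: 0+12348+35·3·35=16023; k=2: 5145+84035+35·49·35=149205; k=3: 12348+0+35·49·35=72373 → min 16023 | W₂..W₅: k=2: 0+123480+3·49·30=127890; k=3: 7203+51450+3·49·30=63063; k=4: 12348+0+3·35·30=15498 → min 15498.
Top-level splits: k=1: (W₁..W₁)·(W₂..W₅) → 0+15498+35·3·30 = 18648; k=2: (W₁..W₂)·(W₃..W₅) → 5145+123480+35·49·30 = 180075; k=3: (W₁..W₃)·(W₄..W₅) → 12348+51450+35·49·30 = 115248; k=4: (W₁..W₄)·(W₅..W₅) → 16023+0+35·35·30 = 52773.
Best split is after W₁, i.e. k = 1.

1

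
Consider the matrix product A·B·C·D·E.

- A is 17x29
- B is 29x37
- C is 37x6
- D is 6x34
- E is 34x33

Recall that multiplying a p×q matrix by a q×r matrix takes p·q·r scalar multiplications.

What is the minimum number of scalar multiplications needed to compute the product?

Adjacent pairs: AB = 17·29·37 = 18241; BC = 29·37·6 = 6438; CD = 37·6·34 = 7548; DE = 6·34·33 = 6732.
Length 3: A..C: k=1: 0+6438+17·29·6=9396; k=2: 18241+0+17·37·6=22015 → min 9396 | B..D: k=2: 0+7548+29·37·34=44030; k=3: 6438+0+29·6·34=12354 → min 12354 | C..E: k=3: 0+6732+37·6·33=14058; k=4: 7548+0+37·34·33=49062 → min 14058.
Length 4: A..D: k=1: 0+12354+17·29·34=29116; k=2: 18241+7548+17·37·34=47175; k=3: 9396+0+17·6·34=12864 → min 12864 | B..E: k=2: 0+14058+29·37·33=49467; k=3: 6438+6732+29·6·33=18912; k=4: 12354+0+29·34·33=44892 → min 18912.
Length 5: A..E: k=1: 0+18912+17·29·33=35181; k=2: 18241+14058+17·37·33=53056; k=3: 9396+6732+17·6·33=19494; k=4: 12864+0+17·34·33=31938 → min 19494.
Optimal order: ((A·(B·C))·(D·E)) with cost 19494.

19494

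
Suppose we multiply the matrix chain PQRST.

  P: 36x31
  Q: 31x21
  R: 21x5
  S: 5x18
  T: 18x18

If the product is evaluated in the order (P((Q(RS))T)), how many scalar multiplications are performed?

43740

(RS): 21×5 by 5×18 → 21×18, cost 21·5·18 = 1890
(Q(RS)): 31×21 by 21×18 → 31×18, cost 31·21·18 = 11718; cumulative 13608
((Q(RS))T): 31×18 by 18×18 → 31×18, cost 31·18·18 = 10044; cumulative 23652
(P((Q(RS))T)): 36×31 by 31×18 → 36×18, cost 36·31·18 = 20088; cumulative 43740
Total: 43740 scalar multiplications.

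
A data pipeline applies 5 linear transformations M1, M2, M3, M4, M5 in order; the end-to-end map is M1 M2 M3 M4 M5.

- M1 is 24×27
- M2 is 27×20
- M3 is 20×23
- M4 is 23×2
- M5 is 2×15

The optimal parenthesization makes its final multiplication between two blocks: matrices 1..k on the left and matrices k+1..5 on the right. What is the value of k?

Adjacent pairs: M1M2 = 24·27·20 = 12960; M2M3 = 27·20·23 = 12420; M3M4 = 20·23·2 = 920; M4M5 = 23·2·15 = 690.
Length 3: M1..M3: k=1: 0+12420+24·27·23=27324; k=2: 12960+0+24·20·23=24000 → min 24000 | M2..M4: k=2: 0+920+27·20·2=2000; k=3: 12420+0+27·23·2=13662 → min 2000 | M3..M5: k=3: 0+690+20·23·15=7590; k=4: 920+0+20·2·15=1520 → min 1520.
Length 4: M1..M4: k=1: 0+2000+24·27·2=3296; k=2: 12960+920+24·20·2=14840; k=3: 24000+0+24·23·2=25104 → min 3296 | M2..M5: k=2: 0+1520+27·20·15=9620; k=3: 12420+690+27·23·15=22425; k=4: 2000+0+27·2·15=2810 → min 2810.
Top-level splits: k=1: (M1..M1)·(M2..M5) → 0+2810+24·27·15 = 12530; k=2: (M1..M2)·(M3..M5) → 12960+1520+24·20·15 = 21680; k=3: (M1..M3)·(M4..M5) → 24000+690+24·23·15 = 32970; k=4: (M1..M4)·(M5..M5) → 3296+0+24·2·15 = 4016.
Best split is after M4, i.e. k = 4.

4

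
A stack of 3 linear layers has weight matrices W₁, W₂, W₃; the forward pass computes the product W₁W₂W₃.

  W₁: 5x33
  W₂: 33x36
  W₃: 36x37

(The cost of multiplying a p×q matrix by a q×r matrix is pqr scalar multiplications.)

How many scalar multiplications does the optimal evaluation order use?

Order (W₁(W₂W₃)): (W₂W₃): 33×36 by 36×37 → 33×37, cost 33·36·37 = 43956; (W₁(W₂W₃)): 5×33 by 33×37 → 5×37, cost 5·33·37 = 6105; cumulative 50061. Total 50061.
Order ((W₁W₂)W₃): (W₁W₂): 5×33 by 33×36 → 5×36, cost 5·33·36 = 5940; ((W₁W₂)W₃): 5×36 by 36×37 → 5×37, cost 5·36·37 = 6660; cumulative 12600. Total 12600.
Minimum: 12600.

12600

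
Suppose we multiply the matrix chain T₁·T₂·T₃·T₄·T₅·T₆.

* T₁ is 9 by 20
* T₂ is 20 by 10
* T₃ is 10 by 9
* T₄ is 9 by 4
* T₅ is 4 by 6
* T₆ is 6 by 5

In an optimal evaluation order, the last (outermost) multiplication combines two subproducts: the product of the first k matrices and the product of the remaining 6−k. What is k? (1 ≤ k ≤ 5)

4

Adjacent pairs: T₁T₂ = 9·20·10 = 1800; T₂T₃ = 20·10·9 = 1800; T₃T₄ = 10·9·4 = 360; T₄T₅ = 9·4·6 = 216; T₅T₆ = 4·6·5 = 120.
Length 3: T₁..T₃: k=1: 0+1800+9·20·9=3420; k=2: 1800+0+9·10·9=2610 → min 2610 | T₂..T₄: k=2: 0+360+20·10·4=1160; k=3: 1800+0+20·9·4=2520 → min 1160 | T₃..T₅: k=3: 0+216+10·9·6=756; k=4: 360+0+10·4·6=600 → min 600 | T₄..T₆: k=4: 0+120+9·4·5=300; k=5: 216+0+9·6·5=486 → min 300.
Length 4: T₁..T₄: k=1: 0+1160+9·20·4=1880; k=2: 1800+360+9·10·4=2520; k=3: 2610+0+9·9·4=2934 → min 1880 | T₂..T₅: k=2: 0+600+20·10·6=1800; k=3: 1800+216+20·9·6=3096; k=4: 1160+0+20·4·6=1640 → min 1640 | T₃..T₆: k=3: 0+300+10·9·5=750; k=4: 360+120+10·4·5=680; k=5: 600+0+10·6·5=900 → min 680.
Length 5: T₁..T₅: k=1: 0+1640+9·20·6=2720; k=2: 1800+600+9·10·6=2940; k=3: 2610+216+9·9·6=3312; k=4: 1880+0+9·4·6=2096 → min 2096 | T₂..T₆: k=2: 0+680+20·10·5=1680; k=3: 1800+300+20·9·5=3000; k=4: 1160+120+20·4·5=1680; k=5: 1640+0+20·6·5=2240 → min 1680.
Top-level splits: k=1: (T₁..T₁)·(T₂..T₆) → 0+1680+9·20·5 = 2580; k=2: (T₁..T₂)·(T₃..T₆) → 1800+680+9·10·5 = 2930; k=3: (T₁..T₃)·(T₄..T₆) → 2610+300+9·9·5 = 3315; k=4: (T₁..T₄)·(T₅..T₆) → 1880+120+9·4·5 = 2180; k=5: (T₁..T₅)·(T₆..T₆) → 2096+0+9·6·5 = 2366.
Best split is after T₄, i.e. k = 4.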